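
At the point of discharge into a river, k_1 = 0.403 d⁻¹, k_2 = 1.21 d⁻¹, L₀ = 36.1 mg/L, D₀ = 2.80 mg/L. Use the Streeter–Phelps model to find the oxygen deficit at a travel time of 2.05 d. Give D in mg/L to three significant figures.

k_1 L₀/(k_2−k_1) = 0.403×36.1/(1.21−0.403) = 14.55/0.8070 = 18.03 mg/L.
e^(−k_1 t) = e^(−0.403×2.050) = 0.4377; e^(−k_2 t) = e^(−1.21×2.050) = 0.08370.
D = 18.03 × (0.4377 − 0.08370) + 2.80 × 0.08370 = 6.382 + 0.2344 = 6.617 mg/L.

D ≈ 6.62 mg/L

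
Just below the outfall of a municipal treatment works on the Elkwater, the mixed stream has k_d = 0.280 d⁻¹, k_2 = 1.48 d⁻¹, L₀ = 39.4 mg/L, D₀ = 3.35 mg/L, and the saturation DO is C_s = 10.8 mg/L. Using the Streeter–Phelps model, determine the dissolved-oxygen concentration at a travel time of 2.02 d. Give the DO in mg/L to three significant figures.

k_d L₀/(k_2−k_d) = 0.280×39.4/(1.48−0.280) = 11.03/1.200 = 9.193 mg/L.
e^(−k_d t) = e^(−0.280×2.020) = 0.5680; e^(−k_2 t) = e^(−1.48×2.020) = 0.05031.
D = 9.193 × (0.5680 − 0.05031) + 3.35 × 0.05031 = 4.759 + 0.1685 = 4.928 mg/L.
DO = C_s − D = 10.8 − 4.928 = 5.872 mg/L.

DO ≈ 5.87 mg/L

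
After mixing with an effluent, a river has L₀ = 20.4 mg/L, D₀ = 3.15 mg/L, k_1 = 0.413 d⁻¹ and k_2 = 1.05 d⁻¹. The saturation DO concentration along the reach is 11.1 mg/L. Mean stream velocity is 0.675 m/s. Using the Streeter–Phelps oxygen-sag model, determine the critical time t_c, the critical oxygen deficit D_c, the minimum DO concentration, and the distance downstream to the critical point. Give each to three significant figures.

t_c = [1/(k_2−k_1)] ln[(k_2/k_1)(1 − D₀(k_2−k_1)/(k_1 L₀))]
= [1/(1.05−0.413)] ln[(1.05/0.413)(1 − 3.15×0.6370/(0.413×20.4))]
= (1/0.6370) ln[2.542 × 0.7618] = 1.570 × ln(1.937) = 1.570 × 0.6611 = 1.038 d.
L(t_c) = L₀ e^(−k_1 t_c) = 20.4 × 0.6514 = 13.29 mg/L, and at the critical point k_2 D_c = k_1 L, so D_c = (0.413/1.05) × 13.29 = 5.227 mg/L.
Minimum DO = C_s − D_c = 11.1 − 5.227 = 5.873 mg/L.
x_c = v t_c = 0.675 m/s × 1.038 d × 86400 s/d = 60520 m ≈ 60.5 km.

t_c ≈ 1.04 d; D_c ≈ 5.23 mg/L; min DO ≈ 5.87 mg/L; x_c ≈ 60.5 km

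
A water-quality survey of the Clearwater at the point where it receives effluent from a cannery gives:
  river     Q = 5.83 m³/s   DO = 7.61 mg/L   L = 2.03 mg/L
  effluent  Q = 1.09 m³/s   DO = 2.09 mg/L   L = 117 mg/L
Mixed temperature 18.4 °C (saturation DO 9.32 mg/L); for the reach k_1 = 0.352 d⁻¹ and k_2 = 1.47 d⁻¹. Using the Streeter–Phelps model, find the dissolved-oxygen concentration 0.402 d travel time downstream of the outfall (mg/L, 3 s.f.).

Mixed DO = (5.83×7.61 + 1.09×2.09)/(5.83+1.09) = 46.64/6.920 = 6.741 mg/L.
Mixed L₀ = (5.83×2.03 + 1.09×117)/(6.920) = 139.4/6.920 = 20.14 mg/L.
Initial deficit D₀ = C_s − DO₀ = 9.32 − 6.741 = 2.579 mg/L.
D(0.402) = [0.352×20.14/(1.47−0.352)](e^(−0.352×0.402) − e^(−1.47×0.402)) + 2.579 e^(−1.47×0.402)
= 6.341 × (0.8681 − 0.5538) + 2.579 × 0.5538 = 3.421 mg/L.
DO = 9.32 − 3.421 = 5.899 mg/L.

DO ≈ 5.90 mg/L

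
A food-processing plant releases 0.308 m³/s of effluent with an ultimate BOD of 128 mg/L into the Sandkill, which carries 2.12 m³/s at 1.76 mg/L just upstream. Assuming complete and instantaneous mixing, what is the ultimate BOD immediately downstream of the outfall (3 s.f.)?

Flow-weighted mixing: C = (Q_r C_r + Q_w C_w)/(Q_r + Q_w)
= (2.12×1.76 + 0.308×128)/(2.12 + 0.308) = 43.16/2.428 = 17.77 mg/L.

17.8 mg/L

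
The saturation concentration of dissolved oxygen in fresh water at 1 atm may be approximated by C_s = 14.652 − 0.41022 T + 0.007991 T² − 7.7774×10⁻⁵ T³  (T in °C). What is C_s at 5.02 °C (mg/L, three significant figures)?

C_s = 14.652 − 0.41022×5.02 + 0.007991×5.02² − 7.7774×10⁻⁵×5.02³ = 12.78 mg/L.

C_s ≈ 12.8 mg/L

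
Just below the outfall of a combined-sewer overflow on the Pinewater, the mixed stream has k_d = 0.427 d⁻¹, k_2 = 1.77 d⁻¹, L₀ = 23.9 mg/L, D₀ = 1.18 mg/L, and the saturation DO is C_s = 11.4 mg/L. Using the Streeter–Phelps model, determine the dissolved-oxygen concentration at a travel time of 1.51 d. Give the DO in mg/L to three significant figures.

DO ≈ 7.86 mg/L

k_d L₀/(k_2−k_d) = 0.427×23.9/(1.77−0.427) = 10.21/1.343 = 7.599 mg/L.
e^(−k_d t) = e^(−0.427×1.510) = 0.5248; e^(−k_2 t) = e^(−1.77×1.510) = 0.06907.
D = 7.599 × (0.5248 − 0.06907) + 1.18 × 0.06907 = 3.463 + 0.08150 = 3.544 mg/L.
DO = C_s − D = 11.4 − 3.544 = 7.856 mg/L.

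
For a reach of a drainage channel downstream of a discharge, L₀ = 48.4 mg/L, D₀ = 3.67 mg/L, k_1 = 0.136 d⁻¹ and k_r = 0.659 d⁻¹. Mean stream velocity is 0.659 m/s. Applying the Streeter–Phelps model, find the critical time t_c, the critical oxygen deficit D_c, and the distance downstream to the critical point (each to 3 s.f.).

t_c = [1/(k_r−k_1)] ln[(k_r/k_1)(1 − D₀(k_r−k_1)/(k_1 L₀))]
= [1/(0.659−0.136)] ln[(0.659/0.136)(1 − 3.67×0.5230/(0.136×48.4))]
= (1/0.5230) ln[4.846 × 0.7084] = 1.912 × ln(3.433) = 1.912 × 1.233 = 2.358 d.
D_c = (k_1/k_r) L₀ e^(−k_1 t_c) = (0.136/0.659) × 48.4 × e^(−0.136×2.358) = 0.2064 × 48.4 × 0.7256 = 7.248 mg/L.
x_c = v t_c = 0.659 m/s × 2.358 d × 86400 s/d = 134300 m ≈ 134 km.

t_c ≈ 2.36 d; D_c ≈ 7.25 mg/L; x_c ≈ 134 km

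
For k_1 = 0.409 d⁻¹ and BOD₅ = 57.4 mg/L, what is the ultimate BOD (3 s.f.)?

L₀ ≈ 65.9 mg/L

BOD₅ = L₀(1 − e^(−5k_1)) ⇒ L₀ = BOD₅ / (1 − e^(−5×0.409))
= 57.4 / (1 − 0.1294) = 57.4 / 0.8706 = 65.93 mg/L.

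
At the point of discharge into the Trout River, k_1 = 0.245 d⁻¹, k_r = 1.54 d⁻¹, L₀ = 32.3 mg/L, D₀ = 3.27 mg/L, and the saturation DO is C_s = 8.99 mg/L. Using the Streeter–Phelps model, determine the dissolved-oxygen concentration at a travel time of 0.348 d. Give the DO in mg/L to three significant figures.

DO ≈ 5.04 mg/L

k_1 L₀/(k_r−k_1) = 0.245×32.3/(1.54−0.245) = 7.913/1.295 = 6.111 mg/L.
e^(−k_1 t) = e^(−0.245×0.3480) = 0.9183; e^(−k_r t) = e^(−1.54×0.3480) = 0.5851.
D = 6.111 × (0.9183 − 0.5851) + 3.27 × 0.5851 = 2.036 + 1.913 = 3.949 mg/L.
DO = C_s − D = 8.99 − 3.949 = 5.041 mg/L.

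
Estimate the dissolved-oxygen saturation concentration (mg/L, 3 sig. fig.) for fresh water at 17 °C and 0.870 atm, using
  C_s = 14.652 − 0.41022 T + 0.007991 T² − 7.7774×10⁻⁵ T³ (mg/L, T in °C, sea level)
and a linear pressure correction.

C_s ≈ 8.36 mg/L

At sea level: C_s = 14.652 − 0.41022×17 + 0.007991×17² − 7.7774×10⁻⁵×17³ = 9.606 mg/L.
Pressure correction: C_s' = 9.606 × 0.870 = 8.357 mg/L.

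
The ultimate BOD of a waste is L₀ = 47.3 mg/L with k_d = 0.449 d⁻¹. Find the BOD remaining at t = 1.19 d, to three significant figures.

L ≈ 27.7 mg/L

L_t = L₀ e^(−k_d t) = 47.3 × e^(−0.449×1.19) = 47.3 × 0.5861 = 27.72 mg/L.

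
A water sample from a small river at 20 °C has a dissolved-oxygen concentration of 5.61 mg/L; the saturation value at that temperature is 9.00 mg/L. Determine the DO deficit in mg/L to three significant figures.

D = C_s − C = 9.00 − 5.61 = 3.39 mg/L.

D ≈ 3.39 mg/L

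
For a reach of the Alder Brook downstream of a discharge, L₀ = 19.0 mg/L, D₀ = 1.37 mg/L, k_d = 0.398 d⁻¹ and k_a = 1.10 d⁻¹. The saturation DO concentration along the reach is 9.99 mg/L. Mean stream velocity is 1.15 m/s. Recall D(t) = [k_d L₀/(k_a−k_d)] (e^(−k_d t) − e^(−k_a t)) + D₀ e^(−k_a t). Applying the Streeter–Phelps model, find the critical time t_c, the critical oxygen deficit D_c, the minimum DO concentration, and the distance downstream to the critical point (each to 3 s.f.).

At the critical point dD/dt = 0, so k_d L₀ e^(−k_d t) = k_a D. Substituting D(t) from the Streeter–Phelps equation and solving for t gives
t_c = ln[(k_a/k_d)(1 − D₀(k_a−k_d)/(k_d L₀))] / (k_a−k_d).
Here k_a−k_d = 0.7020 d⁻¹ and 1 − D₀(k_a−k_d)/(k_d L₀) = 1 − 1.37×0.7020/(0.398×19.0) = 0.8728, so
t_c = ln(2.764 × 0.8728) / 0.7020 = 0.8806 / 0.7020 = 1.254 d.
D_c = (k_d/k_a) L₀ e^(−k_d t_c) = (0.398/1.10) × 19.0 × e^(−0.398×1.254) = 0.3618 × 19.0 × 0.6070 = 4.173 mg/L.
Minimum DO = C_s − D_c = 9.99 − 4.173 = 5.817 mg/L.
x_c = v t_c = 1.15 m/s × 1.254 d × 86400 s/d = 124600 m ≈ 125 km.

t_c ≈ 1.25 d; D_c ≈ 4.17 mg/L; min DO ≈ 5.82 mg/L; x_c ≈ 125 km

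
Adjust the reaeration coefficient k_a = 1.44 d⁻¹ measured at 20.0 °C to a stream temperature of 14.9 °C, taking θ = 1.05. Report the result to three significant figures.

k_a(T₂) = k_a(T₁) · θ^(T₂−T₁) = 1.44 × 1.05^(14.9−20.0)
= 1.44 × 1.05^-5.10 = 1.44 × 0.7797 = 1.123 d⁻¹.

k_a ≈ 1.12 d⁻¹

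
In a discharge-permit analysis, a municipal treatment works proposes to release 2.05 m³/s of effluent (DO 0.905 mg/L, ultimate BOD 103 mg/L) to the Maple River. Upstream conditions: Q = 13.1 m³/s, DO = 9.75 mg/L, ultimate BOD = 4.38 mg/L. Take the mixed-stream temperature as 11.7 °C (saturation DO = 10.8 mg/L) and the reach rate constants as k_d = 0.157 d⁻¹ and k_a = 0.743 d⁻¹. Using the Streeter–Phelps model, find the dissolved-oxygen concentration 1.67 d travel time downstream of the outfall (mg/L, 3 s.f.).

Mixed DO = (13.1×9.75 + 2.05×0.905)/(13.1+2.05) = 129.6/15.15 = 8.553 mg/L.
Mixed L₀ = (13.1×4.38 + 2.05×103)/(15.15) = 268.5/15.15 = 17.72 mg/L.
Initial deficit D₀ = C_s − DO₀ = 10.8 − 8.553 = 2.247 mg/L.
D(1.67) = [0.157×17.72/(0.743−0.157)](e^(−0.157×1.67) − e^(−0.743×1.67)) + 2.247 e^(−0.743×1.67)
= 4.749 × (0.7694 − 0.2891) + 2.247 × 0.2891 = 2.930 mg/L.
DO = 10.8 − 2.930 = 7.870 mg/L.

DO ≈ 7.87 mg/L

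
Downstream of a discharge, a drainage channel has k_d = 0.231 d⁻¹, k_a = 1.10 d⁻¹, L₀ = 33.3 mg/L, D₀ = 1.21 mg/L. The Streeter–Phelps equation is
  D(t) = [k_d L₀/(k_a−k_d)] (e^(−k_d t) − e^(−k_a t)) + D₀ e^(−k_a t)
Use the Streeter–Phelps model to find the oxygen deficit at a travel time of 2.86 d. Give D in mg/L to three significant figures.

k_d L₀/(k_a−k_d) = 0.231×33.3/(1.10−0.231) = 7.692/0.8690 = 8.852 mg/L.
e^(−k_d t) = e^(−0.231×2.860) = 0.5165; e^(−k_a t) = e^(−1.10×2.860) = 0.04302.
D = 8.852 × (0.5165 − 0.04302) + 1.21 × 0.04302 = 4.191 + 0.05206 = 4.243 mg/L.

D ≈ 4.24 mg/L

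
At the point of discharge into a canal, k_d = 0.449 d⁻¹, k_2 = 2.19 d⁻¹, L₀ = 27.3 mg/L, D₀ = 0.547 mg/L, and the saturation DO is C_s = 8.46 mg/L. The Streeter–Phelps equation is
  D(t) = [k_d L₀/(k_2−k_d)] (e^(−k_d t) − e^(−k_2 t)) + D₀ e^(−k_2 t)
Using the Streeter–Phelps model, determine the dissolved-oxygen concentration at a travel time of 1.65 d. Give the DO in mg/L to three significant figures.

DO ≈ 5.28 mg/L

k_d L₀/(k_2−k_d) = 0.449×27.3/(2.19−0.449) = 12.26/1.741 = 7.041 mg/L.
e^(−k_d t) = e^(−0.449×1.650) = 0.4767; e^(−k_2 t) = e^(−2.19×1.650) = 0.02696.
D = 7.041 × (0.4767 − 0.02696) + 0.547 × 0.02696 = 3.167 + 0.01475 = 3.181 mg/L.
DO = C_s − D = 8.46 − 3.181 = 5.279 mg/L.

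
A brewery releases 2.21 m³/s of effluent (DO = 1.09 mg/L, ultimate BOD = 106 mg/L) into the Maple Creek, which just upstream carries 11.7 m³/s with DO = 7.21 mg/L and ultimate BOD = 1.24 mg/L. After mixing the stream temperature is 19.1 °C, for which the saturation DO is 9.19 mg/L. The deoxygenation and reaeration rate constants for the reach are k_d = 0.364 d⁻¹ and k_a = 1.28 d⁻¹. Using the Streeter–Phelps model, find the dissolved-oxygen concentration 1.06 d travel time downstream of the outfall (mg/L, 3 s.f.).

DO ≈ 5.43 mg/L

Mixed DO = (11.7×7.21 + 2.21×1.09)/(11.7+2.21) = 86.77/13.91 = 6.238 mg/L.
Mixed L₀ = (11.7×1.24 + 2.21×106)/(13.91) = 248.8/13.91 = 17.88 mg/L.
Initial deficit D₀ = C_s − DO₀ = 9.19 − 6.238 = 2.952 mg/L.
D(1.06) = [0.364×17.88/(1.28−0.364)](e^(−0.364×1.06) − e^(−1.28×1.06)) + 2.952 e^(−1.28×1.06)
= 7.107 × (0.6799 − 0.2575) + 2.952 × 0.2575 = 3.762 mg/L.
DO = 9.19 − 3.762 = 5.428 mg/L.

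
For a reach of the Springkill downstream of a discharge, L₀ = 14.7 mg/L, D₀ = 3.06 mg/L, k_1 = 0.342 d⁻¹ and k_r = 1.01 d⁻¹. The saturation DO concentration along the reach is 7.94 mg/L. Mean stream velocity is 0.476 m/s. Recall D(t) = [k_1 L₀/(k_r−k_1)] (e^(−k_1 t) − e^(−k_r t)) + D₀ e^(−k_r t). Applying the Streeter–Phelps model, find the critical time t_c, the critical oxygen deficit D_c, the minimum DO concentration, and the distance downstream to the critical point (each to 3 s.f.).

t_c = [1/(k_r−k_1)] ln[(k_r/k_1)(1 − D₀(k_r−k_1)/(k_1 L₀))]
= [1/(1.01−0.342)] ln[(1.01/0.342)(1 − 3.06×0.6680/(0.342×14.7))]
= (1/0.6680) ln[2.953 × 0.5934] = 1.497 × ln(1.752) = 1.497 × 0.5610 = 0.8399 d.
L(t_c) = L₀ e^(−k_1 t_c) = 14.7 × 0.7503 = 11.03 mg/L, and at the critical point k_r D_c = k_1 L, so D_c = (0.342/1.01) × 11.03 = 3.735 mg/L.
Minimum DO = C_s − D_c = 7.94 − 3.735 = 4.205 mg/L.
x_c = v t_c = 0.476 m/s × 0.8399 d × 86400 s/d = 34540 m ≈ 34.5 km.

t_c ≈ 0.840 d; D_c ≈ 3.73 mg/L; min DO ≈ 4.21 mg/L; x_c ≈ 34.5 km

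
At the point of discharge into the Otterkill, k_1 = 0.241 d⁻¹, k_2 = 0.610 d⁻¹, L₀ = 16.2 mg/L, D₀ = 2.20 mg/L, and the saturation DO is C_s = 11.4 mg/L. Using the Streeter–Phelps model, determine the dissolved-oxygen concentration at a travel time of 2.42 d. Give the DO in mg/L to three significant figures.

k_1 L₀/(k_2−k_1) = 0.241×16.2/(0.610−0.241) = 3.904/0.3690 = 10.58 mg/L.
e^(−k_1 t) = e^(−0.241×2.420) = 0.5581; e^(−k_2 t) = e^(−0.610×2.420) = 0.2285.
D = 10.58 × (0.5581 − 0.2285) + 2.20 × 0.2285 = 3.487 + 0.5027 = 3.990 mg/L.
DO = C_s − D = 11.4 − 3.990 = 7.410 mg/L.

DO ≈ 7.41 mg/L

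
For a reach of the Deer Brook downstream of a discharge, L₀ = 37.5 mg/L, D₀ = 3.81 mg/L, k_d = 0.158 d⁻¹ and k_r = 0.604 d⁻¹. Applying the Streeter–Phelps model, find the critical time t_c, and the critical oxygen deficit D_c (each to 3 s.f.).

t_c ≈ 2.25 d; D_c ≈ 6.88 mg/L

With k_r/k_d = 3.823 and 1 − D₀(k_r−k_d)/(k_d L₀) = 0.7132,
t_c = ln(3.823 × 0.7132) / (0.604 − 0.158) = ln(2.726) / 0.4460 = 1.003/0.4460 = 2.249 d.
L(t_c) = L₀ e^(−k_d t_c) = 37.5 × 0.7009 = 26.29 mg/L, and at the critical point k_r D_c = k_d L, so D_c = (0.158/0.604) × 26.29 = 6.876 mg/L.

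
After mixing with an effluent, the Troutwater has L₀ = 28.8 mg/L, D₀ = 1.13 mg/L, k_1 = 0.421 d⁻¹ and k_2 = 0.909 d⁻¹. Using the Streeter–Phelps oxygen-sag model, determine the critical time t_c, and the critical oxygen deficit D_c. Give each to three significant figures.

t_c ≈ 1.48 d; D_c ≈ 7.15 mg/L

At the critical point dD/dt = 0, so k_1 L₀ e^(−k_1 t) = k_2 D. Substituting D(t) from the Streeter–Phelps equation and solving for t gives
t_c = ln[(k_2/k_1)(1 − D₀(k_2−k_1)/(k_1 L₀))] / (k_2−k_1).
Here k_2−k_1 = 0.4880 d⁻¹ and 1 − D₀(k_2−k_1)/(k_1 L₀) = 1 − 1.13×0.4880/(0.421×28.8) = 0.9545, so
t_c = ln(2.159 × 0.9545) / 0.4880 = 0.7232 / 0.4880 = 1.482 d.
D_c = (k_1/k_2) L₀ e^(−k_1 t_c) = (0.421/0.909) × 28.8 × e^(−0.421×1.482) = 0.4631 × 28.8 × 0.5359 = 7.148 mg/L.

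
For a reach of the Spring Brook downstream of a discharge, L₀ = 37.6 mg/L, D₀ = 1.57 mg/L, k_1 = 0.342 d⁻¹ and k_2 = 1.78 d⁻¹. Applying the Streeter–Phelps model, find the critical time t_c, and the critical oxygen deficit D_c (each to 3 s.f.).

t_c ≈ 1.01 d; D_c ≈ 5.11 mg/L

t_c = [1/(k_2−k_1)] ln[(k_2/k_1)(1 − D₀(k_2−k_1)/(k_1 L₀))]
= [1/(1.78−0.342)] ln[(1.78/0.342)(1 − 1.57×1.438/(0.342×37.6))]
= (1/1.438) ln[5.205 × 0.8244] = 0.6954 × ln(4.291) = 0.6954 × 1.456 = 1.013 d.
D_c = (k_1/k_2) L₀ e^(−k_1 t_c) = (0.342/1.78) × 37.6 × e^(−0.342×1.013) = 0.1921 × 37.6 × 0.7072 = 5.109 mg/L.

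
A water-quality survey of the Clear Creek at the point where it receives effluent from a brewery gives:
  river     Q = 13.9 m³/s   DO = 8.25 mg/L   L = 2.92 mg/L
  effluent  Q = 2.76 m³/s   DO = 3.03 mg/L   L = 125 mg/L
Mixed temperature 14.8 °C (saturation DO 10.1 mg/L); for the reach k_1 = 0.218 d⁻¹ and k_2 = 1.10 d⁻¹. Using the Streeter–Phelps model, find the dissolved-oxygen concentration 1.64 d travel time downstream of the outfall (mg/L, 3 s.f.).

Mixed DO = (13.9×8.25 + 2.76×3.03)/(13.9+2.76) = 123.0/16.66 = 7.385 mg/L.
Mixed L₀ = (13.9×2.92 + 2.76×125)/(16.66) = 385.6/16.66 = 23.14 mg/L.
Initial deficit D₀ = C_s − DO₀ = 10.1 − 7.385 = 2.715 mg/L.
D(1.64) = [0.218×23.14/(1.10−0.218)](e^(−0.218×1.64) − e^(−1.10×1.64)) + 2.715 e^(−1.10×1.64)
= 5.721 × (0.6994 − 0.1646) + 2.715 × 0.1646 = 3.506 mg/L.
DO = 10.1 − 3.506 = 6.594 mg/L.

DO ≈ 6.59 mg/L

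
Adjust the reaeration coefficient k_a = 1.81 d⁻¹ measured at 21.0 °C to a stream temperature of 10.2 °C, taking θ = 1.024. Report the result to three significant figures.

k_a(T₂) = k_a(T₁) · θ^(T₂−T₁) = 1.81 × 1.024^(10.2−21.0)
= 1.81 × 1.024^-10.8 = 1.81 × 0.7740 = 1.401 d⁻¹.

k_a ≈ 1.40 d⁻¹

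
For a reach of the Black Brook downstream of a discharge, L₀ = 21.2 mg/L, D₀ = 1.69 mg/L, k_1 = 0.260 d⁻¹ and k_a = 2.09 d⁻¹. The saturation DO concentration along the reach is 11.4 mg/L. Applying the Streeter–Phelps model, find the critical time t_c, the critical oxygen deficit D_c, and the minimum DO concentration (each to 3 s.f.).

At the critical point dD/dt = 0, so k_1 L₀ e^(−k_1 t) = k_a D. Substituting D(t) from the Streeter–Phelps equation and solving for t gives
t_c = ln[(k_a/k_1)(1 − D₀(k_a−k_1)/(k_1 L₀))] / (k_a−k_1).
Here k_a−k_1 = 1.830 d⁻¹ and 1 − D₀(k_a−k_1)/(k_1 L₀) = 1 − 1.69×1.830/(0.260×21.2) = 0.4389, so
t_c = ln(8.038 × 0.4389) / 1.830 = 1.261 / 1.830 = 0.6890 d.
L(t_c) = L₀ e^(−k_1 t_c) = 21.2 × 0.8360 = 17.72 mg/L, and at the critical point k_a D_c = k_1 L, so D_c = (0.260/2.09) × 17.72 = 2.205 mg/L.
Minimum DO = C_s − D_c = 11.4 − 2.205 = 9.195 mg/L.

t_c ≈ 0.689 d; D_c ≈ 2.20 mg/L; min DO ≈ 9.20 mg/L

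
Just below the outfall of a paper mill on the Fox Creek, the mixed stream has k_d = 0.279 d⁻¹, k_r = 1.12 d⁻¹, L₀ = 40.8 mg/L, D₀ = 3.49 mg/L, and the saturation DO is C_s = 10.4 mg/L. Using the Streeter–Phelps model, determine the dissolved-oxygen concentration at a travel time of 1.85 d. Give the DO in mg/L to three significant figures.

DO ≈ 3.59 mg/L

k_d L₀/(k_r−k_d) = 0.279×40.8/(1.12−0.279) = 11.38/0.8410 = 13.54 mg/L.
e^(−k_d t) = e^(−0.279×1.850) = 0.5968; e^(−k_r t) = e^(−1.12×1.850) = 0.1259.
D = 13.54 × (0.5968 − 0.1259) + 3.49 × 0.1259 = 6.374 + 0.4395 = 6.813 mg/L.
DO = C_s − D = 10.4 − 6.813 = 3.587 mg/L.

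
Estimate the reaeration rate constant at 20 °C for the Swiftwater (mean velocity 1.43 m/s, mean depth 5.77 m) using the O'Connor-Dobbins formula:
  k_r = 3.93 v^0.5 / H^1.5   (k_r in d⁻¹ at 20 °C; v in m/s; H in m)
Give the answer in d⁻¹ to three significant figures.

k_r = 3.93 × 1.43^0.5 / 5.77^1.5 = 3.93 × 1.196 / 13.86 = 0.3391 d⁻¹.

k_r ≈ 0.339 d⁻¹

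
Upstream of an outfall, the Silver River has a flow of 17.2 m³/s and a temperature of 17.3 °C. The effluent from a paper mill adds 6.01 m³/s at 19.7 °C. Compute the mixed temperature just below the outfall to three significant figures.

17.9 °C

Flow-weighted mixing: C = (Q_r C_r + Q_w C_w)/(Q_r + Q_w)
= (17.2×17.3 + 6.01×19.7)/(17.2 + 6.01) = 416.0/23.21 = 17.92 °C.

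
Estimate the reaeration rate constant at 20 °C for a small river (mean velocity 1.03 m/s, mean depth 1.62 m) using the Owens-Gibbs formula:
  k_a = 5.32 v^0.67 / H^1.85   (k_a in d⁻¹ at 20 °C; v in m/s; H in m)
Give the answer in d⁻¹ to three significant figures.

k_a ≈ 2.22 d⁻¹

k_a = 5.32 × 1.03^0.67 / 1.62^1.85 = 5.32 × 1.020 / 2.441 = 2.223 d⁻¹.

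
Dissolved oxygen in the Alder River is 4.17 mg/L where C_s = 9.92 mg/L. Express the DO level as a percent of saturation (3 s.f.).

% saturation = C/C_s × 100 = 4.17/9.92 × 100 = 42.0 %.

42.0 % saturation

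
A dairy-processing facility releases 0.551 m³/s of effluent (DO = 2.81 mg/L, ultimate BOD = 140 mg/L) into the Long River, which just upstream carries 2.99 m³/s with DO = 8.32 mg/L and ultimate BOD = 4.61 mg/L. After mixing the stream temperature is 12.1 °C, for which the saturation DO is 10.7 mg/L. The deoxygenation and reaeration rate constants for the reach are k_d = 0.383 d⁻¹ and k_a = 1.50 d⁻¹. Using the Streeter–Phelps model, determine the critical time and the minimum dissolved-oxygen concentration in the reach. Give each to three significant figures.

Mixed DO = (2.99×8.32 + 0.551×2.81)/(2.99+0.551) = 26.43/3.541 = 7.463 mg/L.
Mixed L₀ = (2.99×4.61 + 0.551×140)/(3.541) = 90.92/3.541 = 25.68 mg/L.
Initial deficit D₀ = C_s − DO₀ = 10.7 − 7.463 = 3.237 mg/L.
t_c = (1/1.117) ln[(1.50/0.383)(1 − 3.237×1.117/(0.383×25.68))] = 0.8953 × ln(2.476) = 0.8118 d.
D_c = (0.383/1.50) × 25.68 × e^(−0.383×0.8118) = 0.2553 × 25.68 × 0.7328 = 4.804 mg/L.
Minimum DO = 10.7 − 4.804 = 5.896 mg/L.

t_c ≈ 0.812 d; minimum DO ≈ 5.90 mg/L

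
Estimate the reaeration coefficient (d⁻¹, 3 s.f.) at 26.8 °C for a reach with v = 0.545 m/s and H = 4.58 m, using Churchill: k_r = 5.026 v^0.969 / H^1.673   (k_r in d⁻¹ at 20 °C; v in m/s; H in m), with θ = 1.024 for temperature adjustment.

k_r(20) = 5.026 × 0.545^0.969 / 4.58^1.673 = 5.026 × 0.5554 / 12.75 = 0.2189 d⁻¹.
k_r(26.8) = 0.2189 × 1.024^(26.8−20) = 0.2189 × 1.175 = 0.2572 d⁻¹.

k_r ≈ 0.257 d⁻¹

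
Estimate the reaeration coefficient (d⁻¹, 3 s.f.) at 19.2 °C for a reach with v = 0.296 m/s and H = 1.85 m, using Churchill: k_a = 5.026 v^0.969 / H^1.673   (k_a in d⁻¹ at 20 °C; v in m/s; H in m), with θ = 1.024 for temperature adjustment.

k_a ≈ 0.542 d⁻¹

k_a(20) = 5.026 × 0.296^0.969 / 1.85^1.673 = 5.026 × 0.3074 / 2.799 = 0.5520 d⁻¹.
k_a(19.2) = 0.5520 × 1.024^(19.2−20) = 0.5520 × 0.9812 = 0.5416 d⁻¹.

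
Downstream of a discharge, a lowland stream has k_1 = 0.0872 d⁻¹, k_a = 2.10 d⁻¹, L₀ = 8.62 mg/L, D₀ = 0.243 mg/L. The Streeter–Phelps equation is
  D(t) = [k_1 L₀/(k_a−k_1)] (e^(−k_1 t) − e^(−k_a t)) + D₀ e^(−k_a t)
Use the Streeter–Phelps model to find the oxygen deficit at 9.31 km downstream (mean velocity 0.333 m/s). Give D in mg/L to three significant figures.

D ≈ 0.297 mg/L

Travel time t = x/v = 9.31 km / (0.333 m/s) = 9310 m / 0.333 m/s = 27960 s = 0.3236 d.
k_1 L₀/(k_a−k_1) = 0.0872×8.62/(2.10−0.0872) = 0.7517/2.013 = 0.3734 mg/L.
e^(−k_1 t) = e^(−0.0872×0.3236) = 0.9722; e^(−k_a t) = e^(−2.10×0.3236) = 0.5069.
D = 0.3734 × (0.9722 − 0.5069) + 0.243 × 0.5069 = 0.1738 + 0.1232 = 0.2969 mg/L.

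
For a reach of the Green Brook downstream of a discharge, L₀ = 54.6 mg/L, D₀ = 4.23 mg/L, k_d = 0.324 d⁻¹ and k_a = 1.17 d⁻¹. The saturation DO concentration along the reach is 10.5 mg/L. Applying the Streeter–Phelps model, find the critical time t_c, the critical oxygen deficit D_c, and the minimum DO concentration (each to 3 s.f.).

t_c ≈ 1.25 d; D_c ≈ 10.1 mg/L; min DO ≈ 0.417 mg/L

t_c = [1/(k_a−k_d)] ln[(k_a/k_d)(1 − D₀(k_a−k_d)/(k_d L₀))]
= [1/(1.17−0.324)] ln[(1.17/0.324)(1 − 4.23×0.8460/(0.324×54.6))]
= (1/0.8460) ln[3.611 × 0.7977] = 1.182 × ln(2.881) = 1.182 × 1.058 = 1.251 d.
D_c = (k_d/k_a) L₀ e^(−k_d t_c) = (0.324/1.17) × 54.6 × e^(−0.324×1.251) = 0.2769 × 54.6 × 0.6668 = 10.08 mg/L.
Minimum DO = C_s − D_c = 10.5 − 10.08 = 0.4173 mg/L.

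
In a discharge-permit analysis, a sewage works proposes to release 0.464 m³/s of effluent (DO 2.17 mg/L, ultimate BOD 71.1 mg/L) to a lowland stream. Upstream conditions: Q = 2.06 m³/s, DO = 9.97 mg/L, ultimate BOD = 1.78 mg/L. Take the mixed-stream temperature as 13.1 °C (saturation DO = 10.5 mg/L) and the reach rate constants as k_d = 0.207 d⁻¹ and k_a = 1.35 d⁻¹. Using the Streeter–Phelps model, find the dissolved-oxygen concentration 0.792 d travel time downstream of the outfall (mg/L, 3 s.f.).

DO ≈ 8.50 mg/L

Mixed DO = (2.06×9.97 + 0.464×2.17)/(2.06+0.464) = 21.55/2.524 = 8.536 mg/L.
Mixed L₀ = (2.06×1.78 + 0.464×71.1)/(2.524) = 36.66/2.524 = 14.52 mg/L.
Initial deficit D₀ = C_s − DO₀ = 10.5 − 8.536 = 1.964 mg/L.
D(0.792) = [0.207×14.52/(1.35−0.207)](e^(−0.207×0.792) − e^(−1.35×0.792)) + 1.964 e^(−1.35×0.792)
= 2.630 × (0.8488 − 0.3433) + 1.964 × 0.3433 = 2.004 mg/L.
DO = 10.5 − 2.004 = 8.496 mg/L.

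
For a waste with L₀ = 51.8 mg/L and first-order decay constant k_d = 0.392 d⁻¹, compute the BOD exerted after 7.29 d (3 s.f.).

y ≈ 48.8 mg/L

y_t = L₀(1 − e^(−k_d t)) = 51.8 × (1 − e^(−0.392×7.29))
= 51.8 × (1 − 0.05740) = 51.8 × 0.9426 = 48.83 mg/L.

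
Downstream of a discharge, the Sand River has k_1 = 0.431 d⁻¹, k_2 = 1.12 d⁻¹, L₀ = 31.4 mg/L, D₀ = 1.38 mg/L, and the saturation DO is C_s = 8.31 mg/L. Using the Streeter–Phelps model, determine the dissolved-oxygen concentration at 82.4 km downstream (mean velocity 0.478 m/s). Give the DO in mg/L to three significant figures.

Travel time t = x/v = 82.4 km / (0.478 m/s) = 82400 m / 0.478 m/s = 172400 s = 1.995 d.
k_1 L₀/(k_2−k_1) = 0.431×31.4/(1.12−0.431) = 13.53/0.6890 = 19.64 mg/L.
e^(−k_1 t) = e^(−0.431×1.995) = 0.4232; e^(−k_2 t) = e^(−1.12×1.995) = 0.1070.
D = 19.64 × (0.4232 − 0.1070) + 1.38 × 0.1070 = 6.210 + 0.1477 = 6.358 mg/L.
DO = C_s − D = 8.31 − 6.358 = 1.952 mg/L.

DO ≈ 1.95 mg/L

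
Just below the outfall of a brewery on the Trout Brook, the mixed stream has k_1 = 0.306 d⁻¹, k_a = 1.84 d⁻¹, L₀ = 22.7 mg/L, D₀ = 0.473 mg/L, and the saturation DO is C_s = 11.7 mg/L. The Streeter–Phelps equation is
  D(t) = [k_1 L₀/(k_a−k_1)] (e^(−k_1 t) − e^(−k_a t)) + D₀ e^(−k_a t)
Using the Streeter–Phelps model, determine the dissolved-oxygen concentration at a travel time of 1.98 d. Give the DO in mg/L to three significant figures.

DO ≈ 9.34 mg/L

k_1 L₀/(k_a−k_1) = 0.306×22.7/(1.84−0.306) = 6.946/1.534 = 4.528 mg/L.
e^(−k_1 t) = e^(−0.306×1.980) = 0.5456; e^(−k_a t) = e^(−1.84×1.980) = 0.02617.
D = 4.528 × (0.5456 − 0.02617) + 0.473 × 0.02617 = 2.352 + 0.01238 = 2.364 mg/L.
DO = C_s − D = 11.7 − 2.364 = 9.336 mg/L.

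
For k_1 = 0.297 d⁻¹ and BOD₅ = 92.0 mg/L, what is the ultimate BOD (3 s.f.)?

BOD₅ = L₀(1 − e^(−5k_1)) ⇒ L₀ = BOD₅ / (1 − e^(−5×0.297))
= 92.0 / (1 − 0.2265) = 92.0 / 0.7735 = 118.9 mg/L.

L₀ ≈ 119 mg/L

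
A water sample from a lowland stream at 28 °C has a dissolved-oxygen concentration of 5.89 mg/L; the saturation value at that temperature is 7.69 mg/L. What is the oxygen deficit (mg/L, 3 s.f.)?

D = C_s − C = 7.69 − 5.89 = 1.80 mg/L.

D ≈ 1.80 mg/L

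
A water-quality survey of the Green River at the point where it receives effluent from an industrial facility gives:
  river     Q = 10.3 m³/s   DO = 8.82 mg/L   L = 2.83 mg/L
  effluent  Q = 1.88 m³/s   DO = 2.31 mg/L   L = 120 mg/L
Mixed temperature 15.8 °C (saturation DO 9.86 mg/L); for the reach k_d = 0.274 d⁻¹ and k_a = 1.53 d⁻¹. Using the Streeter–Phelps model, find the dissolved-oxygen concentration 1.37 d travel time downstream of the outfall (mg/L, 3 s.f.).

DO ≈ 7.03 mg/L

Mixed DO = (10.3×8.82 + 1.88×2.31)/(10.3+1.88) = 95.19/12.18 = 7.815 mg/L.
Mixed L₀ = (10.3×2.83 + 1.88×120)/(12.18) = 254.7/12.18 = 20.92 mg/L.
Initial deficit D₀ = C_s − DO₀ = 9.86 − 7.815 = 2.045 mg/L.
D(1.37) = [0.274×20.92/(1.53−0.274)](e^(−0.274×1.37) − e^(−1.53×1.37)) + 2.045 e^(−1.53×1.37)
= 4.563 × (0.6870 − 0.1229) + 2.045 × 0.1229 = 2.825 mg/L.
DO = 9.86 − 2.825 = 7.035 mg/L.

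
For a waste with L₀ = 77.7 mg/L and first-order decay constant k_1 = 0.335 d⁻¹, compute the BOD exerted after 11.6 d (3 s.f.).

y_t = L₀(1 − e^(−k_1 t)) = 77.7 × (1 − e^(−0.335×11.6))
= 77.7 × (1 − 0.02053) = 77.7 × 0.9795 = 76.11 mg/L.

y ≈ 76.1 mg/L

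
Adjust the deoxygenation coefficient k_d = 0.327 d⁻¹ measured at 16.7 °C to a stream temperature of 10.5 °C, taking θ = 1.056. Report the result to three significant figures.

k_d ≈ 0.233 d⁻¹

k_d(T₂) = k_d(T₁) · θ^(T₂−T₁) = 0.327 × 1.056^(10.5−16.7)
= 0.327 × 1.056^-6.20 = 0.327 × 0.7133 = 0.2333 d⁻¹.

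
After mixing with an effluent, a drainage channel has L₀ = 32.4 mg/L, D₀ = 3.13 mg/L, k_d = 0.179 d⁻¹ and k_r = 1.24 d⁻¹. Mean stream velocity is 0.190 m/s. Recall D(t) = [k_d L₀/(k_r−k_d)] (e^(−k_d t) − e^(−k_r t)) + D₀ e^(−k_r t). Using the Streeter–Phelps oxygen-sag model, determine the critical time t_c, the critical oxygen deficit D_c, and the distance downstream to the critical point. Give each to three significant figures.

With k_r/k_d = 6.927 and 1 − D₀(k_r−k_d)/(k_d L₀) = 0.4274,
t_c = ln(6.927 × 0.4274) / (1.24 − 0.179) = ln(2.961) / 1.061 = 1.085/1.061 = 1.023 d.
L(t_c) = L₀ e^(−k_d t_c) = 32.4 × 0.8327 = 26.98 mg/L, and at the critical point k_r D_c = k_d L, so D_c = (0.179/1.24) × 26.98 = 3.894 mg/L.
x_c = v t_c = 0.190 m/s × 1.023 d × 86400 s/d = 16790 m ≈ 16.8 km.

t_c ≈ 1.02 d; D_c ≈ 3.89 mg/L; x_c ≈ 16.8 km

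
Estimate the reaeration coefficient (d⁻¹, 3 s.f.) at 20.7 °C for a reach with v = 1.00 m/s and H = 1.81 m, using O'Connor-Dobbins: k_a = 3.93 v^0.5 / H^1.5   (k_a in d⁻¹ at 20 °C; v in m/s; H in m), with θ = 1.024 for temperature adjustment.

k_a(20) = 3.93 × 1.00^0.5 / 1.81^1.5 = 3.93 × 1.000 / 2.435 = 1.614 d⁻¹.
k_a(20.7) = 1.614 × 1.024^(20.7−20) = 1.614 × 1.017 = 1.641 d⁻¹.

k_a ≈ 1.64 d⁻¹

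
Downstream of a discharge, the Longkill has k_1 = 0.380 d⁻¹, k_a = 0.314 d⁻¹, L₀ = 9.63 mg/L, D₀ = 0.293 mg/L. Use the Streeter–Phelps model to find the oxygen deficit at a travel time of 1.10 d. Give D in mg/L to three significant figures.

D ≈ 2.96 mg/L

k_1 L₀/(k_a−k_1) = 0.380×9.63/(0.314−0.380) = 3.659/-0.06600 = -55.45 mg/L.
e^(−k_1 t) = e^(−0.380×1.100) = 0.6584; e^(−k_a t) = e^(−0.314×1.100) = 0.7079.
D = -55.45 × (0.6584 − 0.7079) + 0.293 × 0.7079 = 2.749 + 0.2074 = 2.956 mg/L.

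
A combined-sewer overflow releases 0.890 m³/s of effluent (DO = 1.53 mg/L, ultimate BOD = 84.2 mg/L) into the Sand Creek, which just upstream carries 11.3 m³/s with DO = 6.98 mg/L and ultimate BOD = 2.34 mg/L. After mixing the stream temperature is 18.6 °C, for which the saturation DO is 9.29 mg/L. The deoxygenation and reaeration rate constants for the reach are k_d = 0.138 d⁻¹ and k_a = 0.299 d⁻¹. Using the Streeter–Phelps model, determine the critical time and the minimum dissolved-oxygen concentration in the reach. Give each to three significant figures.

t_c ≈ 1.83 d; minimum DO ≈ 6.31 mg/L

Mixed DO = (11.3×6.98 + 0.890×1.53)/(11.3+0.890) = 80.24/12.19 = 6.582 mg/L.
Mixed L₀ = (11.3×2.34 + 0.890×84.2)/(12.19) = 101.4/12.19 = 8.317 mg/L.
Initial deficit D₀ = C_s − DO₀ = 9.29 − 6.582 = 2.708 mg/L.
t_c = (1/0.1610) ln[(0.299/0.138)(1 − 2.708×0.1610/(0.138×8.317))] = 6.211 × ln(1.344) = 1.835 d.
D_c = (0.138/0.299) × 8.317 × e^(−0.138×1.835) = 0.4615 × 8.317 × 0.7763 = 2.980 mg/L.
Minimum DO = 9.29 − 2.980 = 6.310 mg/L.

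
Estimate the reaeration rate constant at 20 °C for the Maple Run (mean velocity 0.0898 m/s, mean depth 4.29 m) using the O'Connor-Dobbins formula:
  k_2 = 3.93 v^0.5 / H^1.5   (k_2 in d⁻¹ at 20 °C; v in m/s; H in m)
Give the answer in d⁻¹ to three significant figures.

k_2 ≈ 0.133 d⁻¹

k_2 = 3.93 × 0.0898^0.5 / 4.29^1.5 = 3.93 × 0.2997 / 8.886 = 0.1325 d⁻¹.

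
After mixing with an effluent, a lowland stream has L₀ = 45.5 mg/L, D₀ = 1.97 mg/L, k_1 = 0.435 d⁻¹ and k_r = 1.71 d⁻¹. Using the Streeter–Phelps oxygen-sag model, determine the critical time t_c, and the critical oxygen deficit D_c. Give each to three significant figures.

t_c = [1/(k_r−k_1)] ln[(k_r/k_1)(1 − D₀(k_r−k_1)/(k_1 L₀))]
= [1/(1.71−0.435)] ln[(1.71/0.435)(1 − 1.97×1.275/(0.435×45.5))]
= (1/1.275) ln[3.931 × 0.8731] = 0.7843 × ln(3.432) = 0.7843 × 1.233 = 0.9672 d.
L(t_c) = L₀ e^(−k_1 t_c) = 45.5 × 0.6566 = 29.87 mg/L, and at the critical point k_r D_c = k_1 L, so D_c = (0.435/1.71) × 29.87 = 7.599 mg/L.

t_c ≈ 0.967 d; D_c ≈ 7.60 mg/L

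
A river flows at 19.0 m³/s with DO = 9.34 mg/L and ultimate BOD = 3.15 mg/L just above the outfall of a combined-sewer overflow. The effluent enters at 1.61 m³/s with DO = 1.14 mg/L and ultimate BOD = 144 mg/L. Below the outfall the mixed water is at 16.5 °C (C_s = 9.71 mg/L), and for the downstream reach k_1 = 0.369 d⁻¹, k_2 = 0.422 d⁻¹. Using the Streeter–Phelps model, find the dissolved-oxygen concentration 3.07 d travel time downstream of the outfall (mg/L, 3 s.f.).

Mixed DO = (19.0×9.34 + 1.61×1.14)/(19.0+1.61) = 179.3/20.61 = 8.699 mg/L.
Mixed L₀ = (19.0×3.15 + 1.61×144)/(20.61) = 291.7/20.61 = 14.15 mg/L.
Initial deficit D₀ = C_s − DO₀ = 9.71 − 8.699 = 1.011 mg/L.
D(3.07) = [0.369×14.15/(0.422−0.369)](e^(−0.369×3.07) − e^(−0.422×3.07)) + 1.011 e^(−0.422×3.07)
= 98.54 × (0.3221 − 0.2737) + 1.011 × 0.2737 = 5.043 mg/L.
DO = 9.71 − 5.043 = 4.667 mg/L.

DO ≈ 4.67 mg/L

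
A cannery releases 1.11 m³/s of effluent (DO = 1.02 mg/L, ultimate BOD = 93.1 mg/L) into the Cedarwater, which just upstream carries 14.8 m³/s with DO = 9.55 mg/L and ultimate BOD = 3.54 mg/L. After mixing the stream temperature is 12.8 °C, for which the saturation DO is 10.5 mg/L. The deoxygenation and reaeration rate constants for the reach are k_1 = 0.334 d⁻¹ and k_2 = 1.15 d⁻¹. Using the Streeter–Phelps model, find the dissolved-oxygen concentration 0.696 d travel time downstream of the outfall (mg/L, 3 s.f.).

Mixed DO = (14.8×9.55 + 1.11×1.02)/(14.8+1.11) = 142.5/15.91 = 8.955 mg/L.
Mixed L₀ = (14.8×3.54 + 1.11×93.1)/(15.91) = 155.7/15.91 = 9.788 mg/L.
Initial deficit D₀ = C_s − DO₀ = 10.5 − 8.955 = 1.545 mg/L.
D(0.696) = [0.334×9.788/(1.15−0.334)](e^(−0.334×0.696) − e^(−1.15×0.696)) + 1.545 e^(−1.15×0.696)
= 4.007 × (0.7926 − 0.4491) + 1.545 × 0.4491 = 2.070 mg/L.
DO = 10.5 − 2.070 = 8.430 mg/L.

DO ≈ 8.43 mg/L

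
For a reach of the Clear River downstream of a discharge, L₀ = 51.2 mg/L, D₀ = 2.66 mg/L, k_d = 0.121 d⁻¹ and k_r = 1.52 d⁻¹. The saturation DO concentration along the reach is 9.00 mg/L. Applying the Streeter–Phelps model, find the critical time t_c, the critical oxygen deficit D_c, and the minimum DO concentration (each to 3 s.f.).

At the critical point dD/dt = 0, so k_d L₀ e^(−k_d t) = k_r D. Substituting D(t) from the Streeter–Phelps equation and solving for t gives
t_c = ln[(k_r/k_d)(1 − D₀(k_r−k_d)/(k_d L₀))] / (k_r−k_d).
Here k_r−k_d = 1.399 d⁻¹ and 1 − D₀(k_r−k_d)/(k_d L₀) = 1 − 2.66×1.399/(0.121×51.2) = 0.3993, so
t_c = ln(12.56 × 0.3993) / 1.399 = 1.613 / 1.399 = 1.153 d.
L(t_c) = L₀ e^(−k_d t_c) = 51.2 × 0.8698 = 44.53 mg/L, and at the critical point k_r D_c = k_d L, so D_c = (0.121/1.52) × 44.53 = 3.545 mg/L.
Minimum DO = C_s − D_c = 9.00 − 3.545 = 5.455 mg/L.

t_c ≈ 1.15 d; D_c ≈ 3.55 mg/L; min DO ≈ 5.45 mg/L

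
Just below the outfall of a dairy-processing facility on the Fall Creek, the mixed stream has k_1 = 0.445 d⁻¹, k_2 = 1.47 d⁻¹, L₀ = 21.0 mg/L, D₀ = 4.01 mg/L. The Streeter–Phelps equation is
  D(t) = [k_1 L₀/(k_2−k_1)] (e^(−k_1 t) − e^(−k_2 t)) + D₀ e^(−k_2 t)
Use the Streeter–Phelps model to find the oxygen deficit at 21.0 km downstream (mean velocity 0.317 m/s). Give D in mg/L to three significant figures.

Travel time t = x/v = 21.0 km / (0.317 m/s) = 21000 m / 0.317 m/s = 66250 s = 0.7667 d.
k_1 L₀/(k_2−k_1) = 0.445×21.0/(1.47−0.445) = 9.345/1.025 = 9.117 mg/L.
e^(−k_1 t) = e^(−0.445×0.7667) = 0.7109; e^(−k_2 t) = e^(−1.47×0.7667) = 0.3240.
D = 9.117 × (0.7109 − 0.3240) + 4.01 × 0.3240 = 3.528 + 1.299 = 4.827 mg/L.

D ≈ 4.83 mg/L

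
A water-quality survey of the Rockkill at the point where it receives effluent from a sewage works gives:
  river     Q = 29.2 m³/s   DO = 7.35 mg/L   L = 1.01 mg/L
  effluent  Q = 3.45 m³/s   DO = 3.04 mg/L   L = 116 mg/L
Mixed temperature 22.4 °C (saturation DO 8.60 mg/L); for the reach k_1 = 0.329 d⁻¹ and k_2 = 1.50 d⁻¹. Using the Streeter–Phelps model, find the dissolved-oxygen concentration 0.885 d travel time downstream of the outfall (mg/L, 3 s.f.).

DO ≈ 6.36 mg/L

Mixed DO = (29.2×7.35 + 3.45×3.04)/(29.2+3.45) = 225.1/32.65 = 6.895 mg/L.
Mixed L₀ = (29.2×1.01 + 3.45×116)/(32.65) = 429.7/32.65 = 13.16 mg/L.
Initial deficit D₀ = C_s − DO₀ = 8.60 − 6.895 = 1.705 mg/L.
D(0.885) = [0.329×13.16/(1.50−0.329)](e^(−0.329×0.885) − e^(−1.50×0.885)) + 1.705 e^(−1.50×0.885)
= 3.698 × (0.7474 − 0.2651) + 1.705 × 0.2651 = 2.235 mg/L.
DO = 8.60 − 2.235 = 6.365 mg/L.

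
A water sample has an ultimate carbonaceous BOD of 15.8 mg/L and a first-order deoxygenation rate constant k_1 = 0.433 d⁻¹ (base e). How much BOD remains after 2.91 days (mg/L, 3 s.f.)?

L_t = L₀ e^(−k_1 t) = 15.8 × e^(−0.433×2.91) = 15.8 × 0.2836 = 4.482 mg/L.

L ≈ 4.48 mg/L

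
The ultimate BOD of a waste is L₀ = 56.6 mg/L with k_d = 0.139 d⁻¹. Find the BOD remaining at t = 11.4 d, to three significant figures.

L ≈ 11.6 mg/L

L_t = L₀ e^(−k_d t) = 56.6 × e^(−0.139×11.4) = 56.6 × 0.2050 = 11.60 mg/L.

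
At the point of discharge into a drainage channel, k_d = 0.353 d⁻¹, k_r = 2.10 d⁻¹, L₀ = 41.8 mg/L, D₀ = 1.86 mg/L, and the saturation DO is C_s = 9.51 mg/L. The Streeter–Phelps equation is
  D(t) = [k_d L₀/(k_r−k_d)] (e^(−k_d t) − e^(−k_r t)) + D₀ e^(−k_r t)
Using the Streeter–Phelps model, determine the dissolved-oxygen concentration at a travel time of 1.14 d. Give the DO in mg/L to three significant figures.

k_d L₀/(k_r−k_d) = 0.353×41.8/(2.10−0.353) = 14.76/1.747 = 8.446 mg/L.
e^(−k_d t) = e^(−0.353×1.140) = 0.6687; e^(−k_r t) = e^(−2.10×1.140) = 0.09126.
D = 8.446 × (0.6687 − 0.09126) + 1.86 × 0.09126 = 4.877 + 0.1698 = 5.047 mg/L.
DO = C_s − D = 9.51 − 5.047 = 4.463 mg/L.

DO ≈ 4.46 mg/L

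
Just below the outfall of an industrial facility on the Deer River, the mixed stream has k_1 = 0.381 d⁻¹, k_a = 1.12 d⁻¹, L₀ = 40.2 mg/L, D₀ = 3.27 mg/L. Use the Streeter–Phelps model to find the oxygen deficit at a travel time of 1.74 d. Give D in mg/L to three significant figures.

D ≈ 8.19 mg/L

k_1 L₀/(k_a−k_1) = 0.381×40.2/(1.12−0.381) = 15.32/0.7390 = 20.73 mg/L.
e^(−k_1 t) = e^(−0.381×1.740) = 0.5153; e^(−k_a t) = e^(−1.12×1.740) = 0.1424.
D = 20.73 × (0.5153 − 0.1424) + 3.27 × 0.1424 = 7.728 + 0.4658 = 8.194 mg/L.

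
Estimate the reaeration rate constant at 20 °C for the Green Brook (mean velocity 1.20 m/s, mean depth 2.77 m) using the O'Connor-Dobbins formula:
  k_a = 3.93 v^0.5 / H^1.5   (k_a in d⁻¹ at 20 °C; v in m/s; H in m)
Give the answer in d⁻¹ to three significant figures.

k_a = 3.93 × 1.20^0.5 / 2.77^1.5 = 3.93 × 1.095 / 4.610 = 0.9338 d⁻¹.

k_a ≈ 0.934 d⁻¹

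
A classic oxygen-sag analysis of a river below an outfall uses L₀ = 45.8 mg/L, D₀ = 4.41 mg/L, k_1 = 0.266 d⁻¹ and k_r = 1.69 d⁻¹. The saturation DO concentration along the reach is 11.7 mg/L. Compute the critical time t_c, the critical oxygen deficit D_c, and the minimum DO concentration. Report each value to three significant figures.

t_c ≈ 0.790 d; D_c ≈ 5.84 mg/L; min DO ≈ 5.86 mg/L

t_c = [1/(k_r−k_1)] ln[(k_r/k_1)(1 − D₀(k_r−k_1)/(k_1 L₀))]
= [1/(1.69−0.266)] ln[(1.69/0.266)(1 − 4.41×1.424/(0.266×45.8))]
= (1/1.424) ln[6.353 × 0.4845] = 0.7022 × ln(3.078) = 0.7022 × 1.124 = 0.7896 d.
D_c = (k_1/k_r) L₀ e^(−k_1 t_c) = (0.266/1.69) × 45.8 × e^(−0.266×0.7896) = 0.1574 × 45.8 × 0.8106 = 5.843 mg/L.
Minimum DO = C_s − D_c = 11.7 − 5.843 = 5.857 mg/L.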